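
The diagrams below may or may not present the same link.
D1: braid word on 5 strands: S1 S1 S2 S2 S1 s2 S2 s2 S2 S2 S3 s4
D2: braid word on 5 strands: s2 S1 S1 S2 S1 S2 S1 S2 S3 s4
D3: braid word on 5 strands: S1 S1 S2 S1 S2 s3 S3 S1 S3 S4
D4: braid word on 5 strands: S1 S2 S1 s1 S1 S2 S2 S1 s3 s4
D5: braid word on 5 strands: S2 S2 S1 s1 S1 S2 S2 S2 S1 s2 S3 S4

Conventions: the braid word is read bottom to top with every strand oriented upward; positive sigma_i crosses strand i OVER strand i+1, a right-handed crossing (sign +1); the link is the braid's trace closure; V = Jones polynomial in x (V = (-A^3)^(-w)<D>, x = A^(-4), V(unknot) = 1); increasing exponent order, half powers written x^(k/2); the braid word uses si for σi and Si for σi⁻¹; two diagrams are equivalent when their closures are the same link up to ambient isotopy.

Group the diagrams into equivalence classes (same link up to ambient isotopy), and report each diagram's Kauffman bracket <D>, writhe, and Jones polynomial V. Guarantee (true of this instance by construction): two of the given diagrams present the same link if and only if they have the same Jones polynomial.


grouping into links: {D1, D2, D3, D4, D5}
V(D1) = -x^-7 + x^-6 - x^-5 + x^-4 + x^-2  (w -6, c 12, <D> = A^-10 + A^-2 - A^2 + A^6 - A^10)
V(D2) = -x^-7 + x^-6 - x^-5 + x^-4 + x^-2  [10 crossings, <D> = A^-10 + A^-2 - A^2 + A^6 - A^10, w = -6]
V(D3) = -x^-7 + x^-6 - x^-5 + x^-4 + x^-2  (w -8, c 10, <D> = A^-16 + A^-8 - A^-4 + 1 - A^4)
D4 (bracket A^-4 + A^4 - A^8 + A^12 - A^16; 10 crossings at w = -4): V = -x^-7 + x^-6 - x^-5 + x^-4 + x^-2
V(D5) = -x^-7 + x^-6 - x^-5 + x^-4 + x^-2  (w -8, c 12, <D> = A^-16 + A^-8 - A^-4 + 1 - A^4)
why: all 5 diagrams share one V(x), hence one class


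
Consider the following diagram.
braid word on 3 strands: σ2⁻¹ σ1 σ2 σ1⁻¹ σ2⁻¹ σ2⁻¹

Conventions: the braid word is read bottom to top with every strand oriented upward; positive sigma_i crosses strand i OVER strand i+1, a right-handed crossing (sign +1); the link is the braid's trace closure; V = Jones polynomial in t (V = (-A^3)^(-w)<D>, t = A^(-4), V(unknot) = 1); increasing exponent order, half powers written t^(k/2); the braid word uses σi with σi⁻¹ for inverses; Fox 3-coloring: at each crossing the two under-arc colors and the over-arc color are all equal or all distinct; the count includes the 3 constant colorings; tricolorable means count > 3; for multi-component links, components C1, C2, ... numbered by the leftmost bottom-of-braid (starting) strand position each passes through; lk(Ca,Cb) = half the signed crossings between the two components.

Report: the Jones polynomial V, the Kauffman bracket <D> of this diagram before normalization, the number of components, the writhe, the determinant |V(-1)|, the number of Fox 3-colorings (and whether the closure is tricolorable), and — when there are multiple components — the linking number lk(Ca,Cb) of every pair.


V = -t^-4 + t^-3 + t^-1
<D> = A^-2 + A^6 - A^10 (w = -2)
1 component over 6 crossings, w = -2
9 Fox colorings among 3^6, |V(-1)| = 3: tricolorable
why: the span of V is 3, forcing >= 3 crossings in any diagram


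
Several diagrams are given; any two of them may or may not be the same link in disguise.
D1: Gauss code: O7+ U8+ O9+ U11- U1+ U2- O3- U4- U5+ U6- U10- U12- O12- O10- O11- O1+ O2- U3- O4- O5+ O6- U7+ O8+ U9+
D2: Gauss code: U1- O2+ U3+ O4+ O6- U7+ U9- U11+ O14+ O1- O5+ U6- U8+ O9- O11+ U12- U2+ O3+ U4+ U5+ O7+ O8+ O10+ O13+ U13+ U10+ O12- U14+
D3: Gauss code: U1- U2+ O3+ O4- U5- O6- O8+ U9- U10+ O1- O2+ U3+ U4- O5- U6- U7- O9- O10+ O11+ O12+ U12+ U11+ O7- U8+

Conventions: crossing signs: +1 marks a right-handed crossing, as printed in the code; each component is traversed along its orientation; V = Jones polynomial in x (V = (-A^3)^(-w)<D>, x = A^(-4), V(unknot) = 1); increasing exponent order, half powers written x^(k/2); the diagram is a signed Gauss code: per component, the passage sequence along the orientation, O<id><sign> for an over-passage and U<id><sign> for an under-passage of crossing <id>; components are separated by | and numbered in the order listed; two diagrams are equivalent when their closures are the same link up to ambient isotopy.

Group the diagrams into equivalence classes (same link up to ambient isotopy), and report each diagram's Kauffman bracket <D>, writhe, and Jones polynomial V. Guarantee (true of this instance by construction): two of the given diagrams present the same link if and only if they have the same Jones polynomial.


classes: {D1} | {D2} | {D3}
V(D1) = -x^-3 + x^-2 - x^-1 + 3 - x + x^2 - x^3  [12 crossings, <D> = -A^-18 + A^-14 - A^-10 + 3A^-6 - A^-2 + A^2 - A^6, w = -2]
V(D2) = x - x^2 + 2x^3 - x^4 + x^5 - x^6  (w +6, c 14, <D> = -A^-6 + A^-2 - A^2 + 2A^6 - A^10 + A^14)
V(D3) = 1  [12 crossings, <D> = 1, w = 0]
note: 3 classes among 3 diagrams; unequal V(x) rules out equality


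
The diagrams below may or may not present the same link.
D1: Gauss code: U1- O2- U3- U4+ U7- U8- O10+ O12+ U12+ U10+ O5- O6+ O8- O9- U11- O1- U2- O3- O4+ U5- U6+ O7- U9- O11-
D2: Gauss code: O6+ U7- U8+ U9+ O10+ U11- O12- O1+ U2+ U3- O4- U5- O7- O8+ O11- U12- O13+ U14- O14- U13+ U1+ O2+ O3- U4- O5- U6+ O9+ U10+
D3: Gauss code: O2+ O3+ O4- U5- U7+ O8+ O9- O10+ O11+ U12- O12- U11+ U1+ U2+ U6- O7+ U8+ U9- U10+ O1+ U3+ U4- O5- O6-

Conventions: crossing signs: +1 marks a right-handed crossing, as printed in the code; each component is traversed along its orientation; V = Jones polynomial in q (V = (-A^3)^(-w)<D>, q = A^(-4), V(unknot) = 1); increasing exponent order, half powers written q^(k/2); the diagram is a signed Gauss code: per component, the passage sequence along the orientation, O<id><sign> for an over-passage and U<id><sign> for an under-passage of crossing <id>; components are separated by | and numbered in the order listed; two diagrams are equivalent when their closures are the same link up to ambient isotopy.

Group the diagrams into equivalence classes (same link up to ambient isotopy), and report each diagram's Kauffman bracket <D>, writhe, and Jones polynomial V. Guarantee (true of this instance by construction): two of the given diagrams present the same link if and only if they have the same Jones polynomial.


grouping into links: {D1} | {D2} | {D3}
V(D1) = -q^-7 + q^-6 - q^-5 + q^-4 + q^-2  (w -4, c 12, <D> = A^-4 + A^4 - A^8 + A^12 - A^16)
V(D2) = -q^-3 + q^-2 - q^-1 + 3 - q + q^2 - q^3  (w 0, c 14, <D> = -A^-12 + A^-8 - A^-4 + 3 - A^4 + A^8 - A^12)
V(D3) = q + q^3 - q^4  [12 crossings, <D> = -A^-10 + A^-6 + A^2, w = +2]
why: comparing 3 Jones polynomials yields 3 groups


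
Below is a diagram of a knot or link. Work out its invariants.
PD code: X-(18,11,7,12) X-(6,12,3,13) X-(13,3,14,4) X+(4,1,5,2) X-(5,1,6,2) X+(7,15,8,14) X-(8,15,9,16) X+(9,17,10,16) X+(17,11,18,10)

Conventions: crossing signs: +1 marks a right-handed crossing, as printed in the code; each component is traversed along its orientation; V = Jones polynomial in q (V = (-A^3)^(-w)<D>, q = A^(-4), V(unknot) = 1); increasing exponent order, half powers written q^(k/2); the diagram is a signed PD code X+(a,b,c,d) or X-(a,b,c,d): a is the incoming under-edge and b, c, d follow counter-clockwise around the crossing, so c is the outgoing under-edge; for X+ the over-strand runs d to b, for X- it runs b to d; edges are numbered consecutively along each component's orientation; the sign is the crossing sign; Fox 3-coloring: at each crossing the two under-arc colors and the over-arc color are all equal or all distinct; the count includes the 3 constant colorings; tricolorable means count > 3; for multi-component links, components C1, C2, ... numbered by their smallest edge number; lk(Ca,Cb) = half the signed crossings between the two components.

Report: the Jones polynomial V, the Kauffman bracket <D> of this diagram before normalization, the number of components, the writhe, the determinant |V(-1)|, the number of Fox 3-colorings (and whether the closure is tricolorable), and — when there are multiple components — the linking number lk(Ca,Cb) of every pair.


Jones polynomial: V(q) = q^-3 + q^-2 + q^-1 + 1
<D> = -A^-3 - A - A^5 - A^9; writhe -1
components 3, writhe -1 (9 crossings)
linking number lk(C1,C2) = 0
lk(C1,C3): 0
lk(C2,C3) = -1
3-colorings: 9 of 3^10, det 0 — tricolorable
note: the span of V is 3, within the link bound 9 + 3 - 1


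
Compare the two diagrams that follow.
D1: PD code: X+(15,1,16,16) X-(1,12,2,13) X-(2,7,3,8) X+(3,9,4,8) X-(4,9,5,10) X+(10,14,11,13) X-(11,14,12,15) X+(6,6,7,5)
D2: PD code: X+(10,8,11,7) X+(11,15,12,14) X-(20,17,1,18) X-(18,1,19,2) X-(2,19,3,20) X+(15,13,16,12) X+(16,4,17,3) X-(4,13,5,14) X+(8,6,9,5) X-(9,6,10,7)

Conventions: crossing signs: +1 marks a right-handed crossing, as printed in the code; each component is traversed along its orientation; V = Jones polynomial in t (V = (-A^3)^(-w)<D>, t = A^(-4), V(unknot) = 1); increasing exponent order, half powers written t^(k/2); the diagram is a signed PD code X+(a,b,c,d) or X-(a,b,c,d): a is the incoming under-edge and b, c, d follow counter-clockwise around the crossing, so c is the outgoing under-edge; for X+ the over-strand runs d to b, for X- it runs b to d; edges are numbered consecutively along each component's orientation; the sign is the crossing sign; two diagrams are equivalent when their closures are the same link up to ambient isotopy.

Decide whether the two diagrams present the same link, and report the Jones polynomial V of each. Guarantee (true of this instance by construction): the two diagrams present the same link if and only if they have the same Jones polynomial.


same link: no
V(D1) = 1  [8 crossings, <D> = 1, w = 0]
D2 (bracket A^4 + A^12 - A^16; 10 crossings at w = 0): V = -t^-4 + t^-3 + t^-1
note: 2 classes among 2 diagrams; unequal V(t) rules out equality


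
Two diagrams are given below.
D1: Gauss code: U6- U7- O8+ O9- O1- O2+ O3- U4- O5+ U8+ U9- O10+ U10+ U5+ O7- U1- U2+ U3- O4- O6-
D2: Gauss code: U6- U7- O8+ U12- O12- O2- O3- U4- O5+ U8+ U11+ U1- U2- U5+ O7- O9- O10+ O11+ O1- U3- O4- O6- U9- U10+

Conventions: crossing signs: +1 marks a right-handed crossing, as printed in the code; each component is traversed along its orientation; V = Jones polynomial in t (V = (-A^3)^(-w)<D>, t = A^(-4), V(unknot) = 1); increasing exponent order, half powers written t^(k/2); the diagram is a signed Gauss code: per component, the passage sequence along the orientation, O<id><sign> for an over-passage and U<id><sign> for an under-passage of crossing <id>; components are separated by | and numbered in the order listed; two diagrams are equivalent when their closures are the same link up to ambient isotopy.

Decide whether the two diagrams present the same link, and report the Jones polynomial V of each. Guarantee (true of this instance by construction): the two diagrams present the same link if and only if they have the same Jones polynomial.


equivalent: yes
D1 (bracket A^-2 + A^6 - A^10; 10 crossings at w = -2): V = -t^-4 + t^-3 + t^-1
D2 (bracket A^-8 + 1 - A^4; 12 crossings at w = -4): V = -t^-4 + t^-3 + t^-1
key observation: one V(t) for all 2 diagrams — one class (guaranteed)


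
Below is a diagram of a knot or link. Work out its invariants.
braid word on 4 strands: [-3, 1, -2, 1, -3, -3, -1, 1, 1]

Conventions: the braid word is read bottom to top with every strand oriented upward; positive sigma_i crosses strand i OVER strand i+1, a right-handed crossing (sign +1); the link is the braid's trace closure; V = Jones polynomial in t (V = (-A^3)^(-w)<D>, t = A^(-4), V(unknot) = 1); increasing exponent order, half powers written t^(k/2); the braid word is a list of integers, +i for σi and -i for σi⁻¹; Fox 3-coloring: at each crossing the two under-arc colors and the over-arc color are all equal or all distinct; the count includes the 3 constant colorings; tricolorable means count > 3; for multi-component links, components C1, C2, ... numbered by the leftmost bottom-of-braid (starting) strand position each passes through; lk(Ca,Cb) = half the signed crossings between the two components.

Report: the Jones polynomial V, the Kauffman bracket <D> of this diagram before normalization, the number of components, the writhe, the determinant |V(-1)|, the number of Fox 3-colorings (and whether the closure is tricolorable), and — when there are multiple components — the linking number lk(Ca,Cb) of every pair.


V(t) = -t^-3 + t^-2 - t^-1 + 3 - t + t^2 - t^3
bracket: A^-15 - A^-11 + A^-7 - 3A^-3 + A - A^5 + A^9, w = -1
1 component, writhe -1, over 9 crossings
det 9, colorings 27 of 3^9 — tricolorable
observation: w = -1 (over 9 crossings) is diagram-only; (-A^3)^(1) removes it from V


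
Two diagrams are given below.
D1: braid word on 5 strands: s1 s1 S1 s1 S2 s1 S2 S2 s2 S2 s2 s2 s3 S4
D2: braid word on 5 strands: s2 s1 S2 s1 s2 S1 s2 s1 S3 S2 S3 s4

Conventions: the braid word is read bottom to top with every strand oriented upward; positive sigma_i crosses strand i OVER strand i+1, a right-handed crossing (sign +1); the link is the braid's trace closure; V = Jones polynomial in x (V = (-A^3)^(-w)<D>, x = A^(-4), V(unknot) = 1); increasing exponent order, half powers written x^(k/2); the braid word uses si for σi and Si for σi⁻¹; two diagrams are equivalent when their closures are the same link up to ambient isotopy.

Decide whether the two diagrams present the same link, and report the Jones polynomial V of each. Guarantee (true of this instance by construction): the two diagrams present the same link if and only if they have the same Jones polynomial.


same link: no
V(D1) = x + x^3 - x^4  [14 crossings, <D> = -A^-10 + A^-6 + A^2, w = +2]
V(D2) = -x^-1 + 2 - x + 2x^2 - x^3 + x^4 - x^5  (w +2, c 12, <D> = -A^-14 + A^-10 - A^-6 + 2A^-2 - A^2 + 2A^6 - A^10)
note: V(x) takes 2 values over 2 diagrams, fixing the grouping


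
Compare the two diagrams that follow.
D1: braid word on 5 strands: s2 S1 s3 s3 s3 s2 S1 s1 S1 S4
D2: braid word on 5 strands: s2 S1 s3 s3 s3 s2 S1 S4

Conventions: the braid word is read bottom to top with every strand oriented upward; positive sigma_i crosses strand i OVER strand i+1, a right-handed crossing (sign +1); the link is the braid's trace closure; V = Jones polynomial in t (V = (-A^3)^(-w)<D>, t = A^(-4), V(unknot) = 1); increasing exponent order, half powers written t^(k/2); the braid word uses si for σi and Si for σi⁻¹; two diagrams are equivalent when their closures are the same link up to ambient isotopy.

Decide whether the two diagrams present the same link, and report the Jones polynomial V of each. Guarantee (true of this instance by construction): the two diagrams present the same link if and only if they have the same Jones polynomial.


same link: yes
V(D1) = t^-1 - 1 + 2t - 3t^2 + 3t^3 - 2t^4 + 2t^5 - t^6  [10 crossings, <D> = -A^-18 + 2A^-14 - 2A^-10 + 3A^-6 - 3A^-2 + 2A^2 - A^6 + A^10, w = +2]
V(D2) = t^-1 - 1 + 2t - 3t^2 + 3t^3 - 2t^4 + 2t^5 - t^6  [8 crossings, <D> = -A^-18 + 2A^-14 - 2A^-10 + 3A^-6 - 3A^-2 + 2A^2 - A^6 + A^10, w = +2]
insight: one V(t) for all 2 diagrams — one class (guaranteed)


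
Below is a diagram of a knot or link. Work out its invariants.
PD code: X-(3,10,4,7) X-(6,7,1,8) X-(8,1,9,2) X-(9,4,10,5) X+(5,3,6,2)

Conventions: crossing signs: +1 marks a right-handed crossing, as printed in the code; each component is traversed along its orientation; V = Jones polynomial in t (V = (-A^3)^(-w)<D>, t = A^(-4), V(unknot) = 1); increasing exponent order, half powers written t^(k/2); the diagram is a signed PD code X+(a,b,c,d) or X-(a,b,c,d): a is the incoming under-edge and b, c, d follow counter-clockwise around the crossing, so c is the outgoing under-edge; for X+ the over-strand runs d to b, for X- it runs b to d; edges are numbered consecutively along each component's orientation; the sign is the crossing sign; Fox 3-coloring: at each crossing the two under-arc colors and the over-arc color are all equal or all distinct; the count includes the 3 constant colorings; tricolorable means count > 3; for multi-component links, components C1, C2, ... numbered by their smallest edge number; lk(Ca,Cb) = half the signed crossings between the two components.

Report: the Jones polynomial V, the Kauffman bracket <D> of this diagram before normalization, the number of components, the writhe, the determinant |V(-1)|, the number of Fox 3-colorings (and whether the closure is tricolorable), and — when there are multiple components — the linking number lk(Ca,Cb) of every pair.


V = -t^(-9/2) - t^(-5/2) + t^(-3/2) - t^(-1/2)
<D> = A^-7 - A^-3 + A + A^9 (w = -3)
2 components over 5 crossings, w = -3
lk(C1,C2): -2
3 Fox colorings among 3^5, |V(-1)| = 4: not tricolorable
why: summing lk over 1 pair gives -2


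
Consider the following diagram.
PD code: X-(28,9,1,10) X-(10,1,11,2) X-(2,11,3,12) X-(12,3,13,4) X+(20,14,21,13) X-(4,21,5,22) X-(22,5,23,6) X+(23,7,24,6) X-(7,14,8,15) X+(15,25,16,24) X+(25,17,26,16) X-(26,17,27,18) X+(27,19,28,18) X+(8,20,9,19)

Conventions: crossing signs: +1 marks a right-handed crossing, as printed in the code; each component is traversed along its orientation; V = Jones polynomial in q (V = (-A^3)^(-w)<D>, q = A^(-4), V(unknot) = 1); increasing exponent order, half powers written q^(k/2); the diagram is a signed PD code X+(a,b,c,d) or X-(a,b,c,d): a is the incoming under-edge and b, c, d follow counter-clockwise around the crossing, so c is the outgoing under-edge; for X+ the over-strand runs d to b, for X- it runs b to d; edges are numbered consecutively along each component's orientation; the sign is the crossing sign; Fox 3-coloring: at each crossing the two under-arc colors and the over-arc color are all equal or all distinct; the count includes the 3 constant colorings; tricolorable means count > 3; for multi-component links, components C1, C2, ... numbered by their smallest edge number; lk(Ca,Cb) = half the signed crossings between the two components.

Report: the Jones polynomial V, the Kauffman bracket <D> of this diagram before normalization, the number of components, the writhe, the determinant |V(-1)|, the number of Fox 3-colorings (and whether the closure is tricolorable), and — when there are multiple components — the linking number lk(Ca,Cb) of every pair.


V = -q^-6 + q^-5 - 2q^-4 + 3q^-3 - 2q^-2 + 3q^-1 - 1 + q - q^2
<D> = -A^-14 + A^-10 - A^-6 + 3A^-2 - 2A^2 + 3A^6 - 2A^10 + A^14 - A^18 (w = -2)
1 component over 14 crossings, w = -2
9 Fox colorings among 3^14, |V(-1)| = 15: tricolorable
why: V spans 8 powers of q: at least 8 crossings in any diagram


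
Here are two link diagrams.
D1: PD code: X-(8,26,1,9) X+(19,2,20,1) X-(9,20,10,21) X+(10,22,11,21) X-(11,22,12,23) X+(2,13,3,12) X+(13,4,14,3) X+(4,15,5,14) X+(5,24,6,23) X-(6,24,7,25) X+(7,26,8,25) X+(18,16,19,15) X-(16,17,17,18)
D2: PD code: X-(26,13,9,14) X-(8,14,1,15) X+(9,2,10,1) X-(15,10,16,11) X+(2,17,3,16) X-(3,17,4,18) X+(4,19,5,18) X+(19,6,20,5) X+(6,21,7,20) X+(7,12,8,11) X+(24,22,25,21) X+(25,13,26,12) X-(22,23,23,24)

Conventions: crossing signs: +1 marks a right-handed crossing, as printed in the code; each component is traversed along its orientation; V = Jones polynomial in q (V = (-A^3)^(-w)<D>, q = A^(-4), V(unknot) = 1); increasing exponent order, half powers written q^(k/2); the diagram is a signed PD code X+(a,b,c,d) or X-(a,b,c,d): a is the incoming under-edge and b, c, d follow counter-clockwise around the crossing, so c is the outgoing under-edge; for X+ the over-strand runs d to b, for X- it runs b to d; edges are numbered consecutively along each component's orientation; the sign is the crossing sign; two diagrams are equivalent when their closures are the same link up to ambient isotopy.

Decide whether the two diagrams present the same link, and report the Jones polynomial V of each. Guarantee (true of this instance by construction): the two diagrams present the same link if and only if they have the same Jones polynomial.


same link: yes
V(D1) = -q^(3/2) - q^(7/2) + q^(9/2) - q^(11/2)  [13 crossings, <D> = A^-13 - A^-9 + A^-5 + A^3, w = +3]
V(D2) = -q^(3/2) - q^(7/2) + q^(9/2) - q^(11/2)  [13 crossings, <D> = A^-13 - A^-9 + A^-5 + A^3, w = +3]
insight: all 2 diagrams share one V(q), hence one class


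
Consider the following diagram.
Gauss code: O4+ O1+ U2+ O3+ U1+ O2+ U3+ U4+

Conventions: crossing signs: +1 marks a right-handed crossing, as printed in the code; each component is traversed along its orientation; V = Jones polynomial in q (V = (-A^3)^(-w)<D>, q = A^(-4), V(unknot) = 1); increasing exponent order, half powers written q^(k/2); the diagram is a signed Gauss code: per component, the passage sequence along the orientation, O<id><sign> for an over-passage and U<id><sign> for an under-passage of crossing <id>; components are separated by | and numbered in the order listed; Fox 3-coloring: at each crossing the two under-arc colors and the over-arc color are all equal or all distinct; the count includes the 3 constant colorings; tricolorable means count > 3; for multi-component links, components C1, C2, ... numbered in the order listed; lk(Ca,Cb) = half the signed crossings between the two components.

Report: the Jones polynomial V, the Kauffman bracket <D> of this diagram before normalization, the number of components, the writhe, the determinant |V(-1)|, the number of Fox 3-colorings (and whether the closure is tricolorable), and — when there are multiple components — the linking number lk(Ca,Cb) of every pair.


Jones polynomial: V(q) = q + q^3 - q^4
<D> = -A^-4 + 1 + A^8; writhe +4
components 1, writhe +4 (4 crossings)
3-colorings: 9 of 3^4, det 3 — tricolorable
note: V spans 3 powers of q: at least 3 crossings in any diagram


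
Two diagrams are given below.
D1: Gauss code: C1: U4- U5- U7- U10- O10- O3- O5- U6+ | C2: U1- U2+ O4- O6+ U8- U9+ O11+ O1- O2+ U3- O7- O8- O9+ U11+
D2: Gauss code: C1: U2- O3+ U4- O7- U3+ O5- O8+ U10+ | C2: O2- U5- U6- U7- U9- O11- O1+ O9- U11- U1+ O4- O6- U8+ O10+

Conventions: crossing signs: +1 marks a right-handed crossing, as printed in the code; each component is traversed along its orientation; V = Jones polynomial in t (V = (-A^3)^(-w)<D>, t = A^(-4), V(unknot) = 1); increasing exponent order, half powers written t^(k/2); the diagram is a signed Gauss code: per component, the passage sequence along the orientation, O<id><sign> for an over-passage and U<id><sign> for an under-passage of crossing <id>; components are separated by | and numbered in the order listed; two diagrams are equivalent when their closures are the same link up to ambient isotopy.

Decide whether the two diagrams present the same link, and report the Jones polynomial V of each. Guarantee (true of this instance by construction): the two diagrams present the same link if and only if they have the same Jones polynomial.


equivalent: yes
D1 (bracket A^-7 + A; 11 crossings at w = -3): V = -t^(-5/2) - t^(-1/2)
V(D2) = -t^(-5/2) - t^(-1/2)  [11 crossings, <D> = A^-7 + A, w = -3]
observation: all 2 diagrams share one V(t), hence one class


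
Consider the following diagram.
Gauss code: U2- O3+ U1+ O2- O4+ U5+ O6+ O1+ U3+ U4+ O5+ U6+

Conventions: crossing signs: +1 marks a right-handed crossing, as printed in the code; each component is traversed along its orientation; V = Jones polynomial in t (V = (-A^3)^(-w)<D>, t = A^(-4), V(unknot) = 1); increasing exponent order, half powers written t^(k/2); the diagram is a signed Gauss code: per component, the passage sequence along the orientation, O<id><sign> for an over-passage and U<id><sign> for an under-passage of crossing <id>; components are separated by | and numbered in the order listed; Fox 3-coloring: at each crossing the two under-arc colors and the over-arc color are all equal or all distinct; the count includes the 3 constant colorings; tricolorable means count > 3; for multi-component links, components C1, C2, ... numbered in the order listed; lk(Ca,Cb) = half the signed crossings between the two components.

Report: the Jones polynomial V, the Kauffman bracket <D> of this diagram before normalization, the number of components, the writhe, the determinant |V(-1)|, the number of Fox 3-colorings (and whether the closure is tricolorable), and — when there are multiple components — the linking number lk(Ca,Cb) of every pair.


V = t - t^2 + 2t^3 - t^4 + t^5 - t^6
<D> = -A^-12 + A^-8 - A^-4 + 2 - A^4 + A^8 (w = +4)
1 component over 6 crossings, w = +4
3 Fox colorings among 3^6, |V(-1)| = 7: not tricolorable
why: det 7 = |V(-1)|; not divisible by 3, so not tricolorable


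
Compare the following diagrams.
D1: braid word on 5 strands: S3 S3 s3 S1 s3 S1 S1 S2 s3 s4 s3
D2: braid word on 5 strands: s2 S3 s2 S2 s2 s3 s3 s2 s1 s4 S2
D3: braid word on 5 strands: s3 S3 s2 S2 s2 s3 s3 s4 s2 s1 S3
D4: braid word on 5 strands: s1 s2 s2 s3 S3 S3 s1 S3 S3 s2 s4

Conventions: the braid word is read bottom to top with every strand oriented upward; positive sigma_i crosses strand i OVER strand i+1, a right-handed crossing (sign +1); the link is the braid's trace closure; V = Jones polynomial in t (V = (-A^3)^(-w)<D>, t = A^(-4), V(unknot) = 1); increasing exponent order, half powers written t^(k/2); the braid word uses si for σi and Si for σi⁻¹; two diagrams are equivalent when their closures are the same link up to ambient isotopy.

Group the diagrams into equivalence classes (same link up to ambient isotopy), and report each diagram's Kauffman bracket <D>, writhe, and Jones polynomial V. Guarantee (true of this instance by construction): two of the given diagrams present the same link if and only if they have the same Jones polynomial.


grouping into links: {D1} | {D2, D3} | {D4}
V(D1) = t^(-7/2) - t^(-5/2) + t^(-3/2) - 2t^(-1/2) - t^(3/2)  (w -1, c 11, <D> = A^-9 + 2A^-1 - A^3 + A^7 - A^11)
D2 (bracket A^-3 + A^5 - A^9 + A^13; 11 crossings at w = +5): V = -t^(1/2) + t^(3/2) - t^(5/2) - t^(9/2)
V(D3) = -t^(1/2) + t^(3/2) - t^(5/2) - t^(9/2)  (w +5, c 11, <D> = A^-3 + A^5 - A^9 + A^13)
V(D4) = t^(-5/2) - t^(-3/2) + t^(-1/2) - 3t^(1/2) + 2t^(3/2) - 2t^(5/2) + t^(7/2) - t^(9/2)  [11 crossings, <D> = A^-9 - A^-5 + 2A^-1 - 2A^3 + 3A^7 - A^11 + A^15 - A^19, w = +3]
why: comparing 4 Jones polynomials yields 3 groups


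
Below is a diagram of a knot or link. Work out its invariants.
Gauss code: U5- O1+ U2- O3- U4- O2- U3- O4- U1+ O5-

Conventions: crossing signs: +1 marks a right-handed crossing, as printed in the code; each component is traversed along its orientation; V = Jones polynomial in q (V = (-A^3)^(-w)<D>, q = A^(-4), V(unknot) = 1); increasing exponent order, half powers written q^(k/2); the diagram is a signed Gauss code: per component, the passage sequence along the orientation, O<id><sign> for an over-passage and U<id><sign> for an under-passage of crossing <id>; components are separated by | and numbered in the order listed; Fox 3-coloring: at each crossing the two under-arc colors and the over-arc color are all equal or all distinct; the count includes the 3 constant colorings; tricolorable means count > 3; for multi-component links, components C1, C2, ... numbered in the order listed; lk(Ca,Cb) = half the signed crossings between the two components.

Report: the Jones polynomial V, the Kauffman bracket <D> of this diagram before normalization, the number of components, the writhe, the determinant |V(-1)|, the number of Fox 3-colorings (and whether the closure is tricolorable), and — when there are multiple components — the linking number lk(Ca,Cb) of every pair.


Jones polynomial: V(q) = -q^-4 + q^-3 + q^-1
<D> = -A^-5 - A^3 + A^7; writhe -3
components 1, writhe -3 (5 crossings)
3-colorings: 9 of 3^5, det 3 — tricolorable
note: V spans 3 powers of q: at least 3 crossings in any diagram


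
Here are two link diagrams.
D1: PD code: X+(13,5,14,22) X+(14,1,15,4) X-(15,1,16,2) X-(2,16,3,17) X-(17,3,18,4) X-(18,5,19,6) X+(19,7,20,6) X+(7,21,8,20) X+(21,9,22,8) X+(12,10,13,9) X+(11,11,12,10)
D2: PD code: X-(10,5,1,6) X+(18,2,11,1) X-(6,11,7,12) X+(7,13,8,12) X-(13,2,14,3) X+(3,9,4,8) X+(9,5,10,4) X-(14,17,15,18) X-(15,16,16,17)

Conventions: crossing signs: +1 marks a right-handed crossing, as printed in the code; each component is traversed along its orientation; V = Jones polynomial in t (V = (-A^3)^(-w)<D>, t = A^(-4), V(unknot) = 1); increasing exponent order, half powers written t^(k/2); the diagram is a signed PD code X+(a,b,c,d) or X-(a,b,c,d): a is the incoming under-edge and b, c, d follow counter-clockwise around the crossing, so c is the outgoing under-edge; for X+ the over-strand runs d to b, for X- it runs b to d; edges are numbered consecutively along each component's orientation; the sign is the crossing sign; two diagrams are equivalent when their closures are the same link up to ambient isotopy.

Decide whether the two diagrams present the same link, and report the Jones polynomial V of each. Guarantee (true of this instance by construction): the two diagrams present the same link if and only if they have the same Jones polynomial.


same link: no
V(D1) = -t^(-3/2) - 2t^(1/2) + t^(3/2) - t^(5/2) + t^(7/2)  [11 crossings, <D> = -A^-5 + A^-1 - A^3 + 2A^7 + A^15, w = +3]
V(D2) = -t^(-1/2) - t^(1/2)  (w -1, c 9, <D> = A^-5 + A^-1)
note: V(t) takes 2 values over 2 diagrams, fixing the grouping


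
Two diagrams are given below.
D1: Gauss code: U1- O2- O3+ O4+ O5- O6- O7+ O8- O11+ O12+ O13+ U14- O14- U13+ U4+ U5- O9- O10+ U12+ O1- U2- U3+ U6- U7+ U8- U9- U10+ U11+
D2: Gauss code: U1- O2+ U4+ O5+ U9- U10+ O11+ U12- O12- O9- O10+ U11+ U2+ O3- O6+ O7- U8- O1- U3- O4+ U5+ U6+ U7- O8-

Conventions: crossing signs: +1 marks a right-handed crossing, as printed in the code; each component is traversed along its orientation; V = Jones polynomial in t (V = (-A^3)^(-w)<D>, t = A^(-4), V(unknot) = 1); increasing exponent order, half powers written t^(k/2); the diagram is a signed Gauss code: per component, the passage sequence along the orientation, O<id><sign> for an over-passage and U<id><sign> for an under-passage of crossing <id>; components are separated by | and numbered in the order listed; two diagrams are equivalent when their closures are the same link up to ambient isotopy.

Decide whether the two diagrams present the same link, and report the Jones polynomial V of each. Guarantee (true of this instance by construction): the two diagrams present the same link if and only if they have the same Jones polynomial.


equivalent: no
V(D1) = 1  (w 0, c 14, <D> = 1)
D2 (bracket -A^-12 + 2A^-8 - 2A^-4 + 3 - 2A^4 + 2A^8 - A^12; 12 crossings at w = 0): V = -t^-3 + 2t^-2 - 2t^-1 + 3 - 2t + 2t^2 - t^3
why: comparing 2 Jones polynomials yields 2 groups


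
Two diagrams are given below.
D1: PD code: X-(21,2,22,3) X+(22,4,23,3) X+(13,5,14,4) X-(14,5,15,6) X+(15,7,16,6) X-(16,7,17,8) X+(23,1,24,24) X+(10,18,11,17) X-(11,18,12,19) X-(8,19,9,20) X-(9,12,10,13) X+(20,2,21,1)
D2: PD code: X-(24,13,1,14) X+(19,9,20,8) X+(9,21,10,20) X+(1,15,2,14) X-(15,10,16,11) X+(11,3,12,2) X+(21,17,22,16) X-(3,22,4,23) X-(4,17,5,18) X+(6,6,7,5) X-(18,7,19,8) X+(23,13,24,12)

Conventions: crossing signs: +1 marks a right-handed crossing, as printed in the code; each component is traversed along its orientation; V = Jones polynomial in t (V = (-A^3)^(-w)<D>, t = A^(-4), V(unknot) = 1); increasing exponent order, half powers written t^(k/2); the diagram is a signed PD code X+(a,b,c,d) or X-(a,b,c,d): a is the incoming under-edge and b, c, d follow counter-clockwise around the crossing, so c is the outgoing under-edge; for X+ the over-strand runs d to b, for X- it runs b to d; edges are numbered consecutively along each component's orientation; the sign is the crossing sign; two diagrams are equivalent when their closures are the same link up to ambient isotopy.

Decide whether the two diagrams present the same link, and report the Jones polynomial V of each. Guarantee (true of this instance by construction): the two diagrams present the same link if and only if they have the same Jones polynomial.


same link: no
V(D1) = 1  [12 crossings, <D> = 1, w = 0]
V(D2) = t^-2 - t^-1 + 1 - t + t^2  [12 crossings, <D> = A^-2 - A^2 + A^6 - A^10 + A^14, w = +2]
insight: comparing 2 Jones polynomials yields 2 groups


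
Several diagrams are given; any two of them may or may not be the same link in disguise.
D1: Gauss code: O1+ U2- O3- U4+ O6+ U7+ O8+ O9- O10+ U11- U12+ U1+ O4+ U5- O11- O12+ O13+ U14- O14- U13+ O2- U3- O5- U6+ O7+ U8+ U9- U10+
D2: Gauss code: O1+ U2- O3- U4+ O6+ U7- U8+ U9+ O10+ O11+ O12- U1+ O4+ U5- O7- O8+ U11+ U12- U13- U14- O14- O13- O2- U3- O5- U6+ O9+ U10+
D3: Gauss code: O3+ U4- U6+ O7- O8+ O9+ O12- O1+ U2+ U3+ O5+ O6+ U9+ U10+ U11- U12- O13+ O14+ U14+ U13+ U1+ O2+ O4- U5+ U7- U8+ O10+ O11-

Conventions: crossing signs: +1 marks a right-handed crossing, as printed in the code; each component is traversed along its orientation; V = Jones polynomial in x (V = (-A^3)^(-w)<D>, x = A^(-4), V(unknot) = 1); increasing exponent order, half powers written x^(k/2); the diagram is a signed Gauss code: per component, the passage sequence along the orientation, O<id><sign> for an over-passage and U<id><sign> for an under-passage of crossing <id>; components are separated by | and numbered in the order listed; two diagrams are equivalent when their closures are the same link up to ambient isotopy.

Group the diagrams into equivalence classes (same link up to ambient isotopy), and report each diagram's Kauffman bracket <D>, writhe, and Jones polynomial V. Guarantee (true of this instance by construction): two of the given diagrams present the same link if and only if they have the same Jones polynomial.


classes: {D1, D2} | {D3}
V(D1) = -x^-2 + 2x^-1 - 2 + 4x - 4x^2 + 4x^3 - 3x^4 + 2x^5 - x^6  [14 crossings, <D> = -A^-18 + 2A^-14 - 3A^-10 + 4A^-6 - 4A^-2 + 4A^2 - 2A^6 + 2A^10 - A^14, w = +2]
D2 (bracket -A^-24 + 2A^-20 - 3A^-16 + 4A^-12 - 4A^-8 + 4A^-4 - 2 + 2A^4 - A^8; 14 crossings at w = 0): V = -x^-2 + 2x^-1 - 2 + 4x - 4x^2 + 4x^3 - 3x^4 + 2x^5 - x^6
D3 (bracket -A^-6 + A^-2 - A^2 + 2A^6 - A^10 + A^14; 14 crossings at w = +6): V = x - x^2 + 2x^3 - x^4 + x^5 - x^6
note: comparing 3 Jones polynomials yields 2 groups


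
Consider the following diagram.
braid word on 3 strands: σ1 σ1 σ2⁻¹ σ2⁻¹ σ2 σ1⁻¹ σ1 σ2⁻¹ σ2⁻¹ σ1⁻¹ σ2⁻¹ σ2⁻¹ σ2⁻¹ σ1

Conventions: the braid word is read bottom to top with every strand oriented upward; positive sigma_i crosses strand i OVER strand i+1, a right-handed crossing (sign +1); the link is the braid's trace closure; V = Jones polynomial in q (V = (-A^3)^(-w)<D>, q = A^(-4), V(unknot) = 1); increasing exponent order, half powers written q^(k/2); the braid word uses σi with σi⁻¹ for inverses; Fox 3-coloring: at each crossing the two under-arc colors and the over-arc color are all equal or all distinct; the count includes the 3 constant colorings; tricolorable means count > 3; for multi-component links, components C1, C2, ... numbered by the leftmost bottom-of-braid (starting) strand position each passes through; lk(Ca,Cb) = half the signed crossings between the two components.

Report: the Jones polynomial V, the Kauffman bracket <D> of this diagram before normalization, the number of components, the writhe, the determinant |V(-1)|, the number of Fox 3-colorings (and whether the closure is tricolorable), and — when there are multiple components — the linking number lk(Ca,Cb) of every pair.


V(q) = q^-7 - 2q^-6 + 2q^-5 - 3q^-4 + 3q^-3 - 2q^-2 + 2q^-1
bracket: 2A^-8 - 2A^-4 + 3 - 3A^4 + 2A^8 - 2A^12 + A^16, w = -4
1 component, writhe -4, over 14 crossings
det 15, colorings 9 of 3^14 — tricolorable
observation: det 15 = |V(-1)|; divisible by 3, so tricolorable


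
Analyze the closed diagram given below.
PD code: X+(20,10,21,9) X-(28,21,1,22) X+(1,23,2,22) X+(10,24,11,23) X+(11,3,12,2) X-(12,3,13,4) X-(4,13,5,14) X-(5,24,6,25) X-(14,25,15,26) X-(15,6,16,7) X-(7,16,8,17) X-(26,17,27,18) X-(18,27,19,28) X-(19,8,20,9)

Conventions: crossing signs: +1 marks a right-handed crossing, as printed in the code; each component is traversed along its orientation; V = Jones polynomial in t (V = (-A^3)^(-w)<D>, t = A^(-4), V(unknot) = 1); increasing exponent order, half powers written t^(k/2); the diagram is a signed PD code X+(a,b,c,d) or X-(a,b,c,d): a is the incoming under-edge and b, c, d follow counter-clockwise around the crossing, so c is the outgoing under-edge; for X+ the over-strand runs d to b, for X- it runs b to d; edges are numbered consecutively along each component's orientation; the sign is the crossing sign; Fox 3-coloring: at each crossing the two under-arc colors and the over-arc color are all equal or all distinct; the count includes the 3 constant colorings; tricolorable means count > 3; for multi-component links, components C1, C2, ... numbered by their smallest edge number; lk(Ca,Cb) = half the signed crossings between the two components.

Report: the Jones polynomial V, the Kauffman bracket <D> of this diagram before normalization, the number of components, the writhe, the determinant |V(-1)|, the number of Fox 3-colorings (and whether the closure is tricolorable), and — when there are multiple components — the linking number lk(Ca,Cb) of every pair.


Jones polynomial: V(t) = t^-8 - 2t^-7 + t^-6 - 2t^-5 + 2t^-4 + t^-2
<D> = A^-10 + 2A^-2 - 2A^2 + A^6 - 2A^10 + A^14; writhe -6
components 1, writhe -6 (14 crossings)
3-colorings: 27 of 3^14, det 9 — tricolorable
note: w = -6 shifts under R1 moves; the (-A^3)^(6) factor cancels that in V


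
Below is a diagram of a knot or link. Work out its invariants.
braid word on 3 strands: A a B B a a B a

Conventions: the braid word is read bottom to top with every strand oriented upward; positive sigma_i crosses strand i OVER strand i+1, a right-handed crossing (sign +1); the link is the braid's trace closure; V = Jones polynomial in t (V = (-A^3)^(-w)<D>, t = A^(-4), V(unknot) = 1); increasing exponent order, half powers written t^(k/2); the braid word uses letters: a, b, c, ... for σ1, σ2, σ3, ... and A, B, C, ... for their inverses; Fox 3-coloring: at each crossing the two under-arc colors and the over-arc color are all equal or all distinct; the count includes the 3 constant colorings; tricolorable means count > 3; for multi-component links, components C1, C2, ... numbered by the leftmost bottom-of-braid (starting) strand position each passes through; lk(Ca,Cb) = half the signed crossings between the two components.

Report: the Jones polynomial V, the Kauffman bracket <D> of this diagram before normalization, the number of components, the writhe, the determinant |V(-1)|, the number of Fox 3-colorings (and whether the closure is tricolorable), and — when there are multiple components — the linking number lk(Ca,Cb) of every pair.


V = -t^-3 + 2t^-2 - 2t^-1 + 3 - 2t + 2t^2 - t^3
<D> = -A^-12 + 2A^-8 - 2A^-4 + 3 - 2A^4 + 2A^8 - A^12 (w = 0)
1 component over 8 crossings, w = 0
3 Fox colorings among 3^8, |V(-1)| = 13: not tricolorable
why: palindromic: swapping t for 1/t fixes V


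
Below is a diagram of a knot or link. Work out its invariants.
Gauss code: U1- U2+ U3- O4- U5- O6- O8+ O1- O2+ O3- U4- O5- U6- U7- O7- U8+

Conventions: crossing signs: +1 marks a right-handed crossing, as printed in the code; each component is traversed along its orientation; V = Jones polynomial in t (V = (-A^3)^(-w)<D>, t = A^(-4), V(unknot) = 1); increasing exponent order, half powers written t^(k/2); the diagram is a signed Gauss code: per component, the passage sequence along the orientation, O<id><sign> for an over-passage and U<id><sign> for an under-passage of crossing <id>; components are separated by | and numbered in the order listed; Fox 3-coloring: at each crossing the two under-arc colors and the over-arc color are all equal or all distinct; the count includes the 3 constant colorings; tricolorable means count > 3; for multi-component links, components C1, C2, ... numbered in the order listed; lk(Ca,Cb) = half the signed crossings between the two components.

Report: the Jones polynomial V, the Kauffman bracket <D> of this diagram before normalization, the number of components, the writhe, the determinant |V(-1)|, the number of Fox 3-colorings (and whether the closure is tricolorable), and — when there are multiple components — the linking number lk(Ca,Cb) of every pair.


V(t) = -t^-4 + t^-3 + t^-1
bracket: A^-8 + 1 - A^4, w = -4
1 component, writhe -4, over 8 crossings
det 3, colorings 9 of 3^8 — tricolorable
observation: det 3 = |V(-1)|; divisible by 3, so tricolorable
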